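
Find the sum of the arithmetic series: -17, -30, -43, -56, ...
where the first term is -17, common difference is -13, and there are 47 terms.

Sₙ = n/2 × (first + last)
Last term = a + (n-1)d = -17 + (47-1)×(-13) = -615
S_47 = 47/2 × (-17 + (-615))
S_47 = 47/2 × (-632) = -14852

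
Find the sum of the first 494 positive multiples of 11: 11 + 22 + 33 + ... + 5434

Factor out 11: = 11(1 + 2 + ... + 494) = 11 × n(n+1)/2
= 11 × 494×495/2
= 11 × 122265
= 1344915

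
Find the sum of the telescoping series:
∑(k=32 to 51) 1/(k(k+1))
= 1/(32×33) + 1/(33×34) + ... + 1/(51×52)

Partial fractions: 1/(k(k+1)) = 1/k - 1/(k+1)
The series telescopes:
= (1/32 - 1/33) + (1/33 - 1/34) + ... + (1/51 - 1/52)
= 1/32 - 1/52
= 5/416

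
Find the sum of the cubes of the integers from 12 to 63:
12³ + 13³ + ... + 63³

Use ∑_{k=1}^{n} k³ = [n(n+1)/2]², then subtract the first 11 terms.
∑_{k=1}^{63} k³ = [63×64/2]² = 2016² = 4064256
∑_{k=1}^{11} k³ = [11×12/2]² = 66² = 4356
∑_{k=12}^{63} k³ = 4064256 - 4356 = 4059900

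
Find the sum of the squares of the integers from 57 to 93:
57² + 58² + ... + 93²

Use ∑_{k=1}^{n} k² = n(n+1)(2n+1)/6, then subtract the first 56 terms.
∑_{k=1}^{93} k² = 93×94×187/6 = 272459
∑_{k=1}^{56} k² = 56×57×113/6 = 60116
∑_{k=57}^{93} k² = 272459 - 60116 = 212343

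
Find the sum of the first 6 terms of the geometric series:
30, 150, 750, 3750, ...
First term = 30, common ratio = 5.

Sₙ = a(1 - rⁿ) / (1 - r)
S_6 = 30(1 - 5^6) / (1 - 5)
S_6 = 30(1 - 15625) / (-4)
S_6 = 117180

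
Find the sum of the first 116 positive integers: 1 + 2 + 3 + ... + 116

Formula: ∑k = n(n+1)/2
= 116×117/2
= 13572/2
= 6786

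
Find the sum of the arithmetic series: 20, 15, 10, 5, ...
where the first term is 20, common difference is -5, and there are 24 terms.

Sₙ = n/2 × (first + last)
Last term = a + (n-1)d = 20 + (24-1)×(-5) = -95
S_24 = 24/2 × (20 + (-95))
S_24 = 24/2 × (-75) = -900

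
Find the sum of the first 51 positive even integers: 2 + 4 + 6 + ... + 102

Sum of first n even numbers = n(n+1)
= 51×52
= 2652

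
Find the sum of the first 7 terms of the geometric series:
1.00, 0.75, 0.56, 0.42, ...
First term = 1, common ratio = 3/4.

Sₙ = a(1 - rⁿ) / (1 - r)
S_7 = 1(1 - (3/4)^7) / (1 - (3/4))
S_7 = 1(1 - (2187/16384)) / (1/4)
S_7 = 14197/4096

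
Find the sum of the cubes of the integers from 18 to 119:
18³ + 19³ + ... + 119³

Use ∑_{k=1}^{n} k³ = [n(n+1)/2]², then subtract the first 17 terms.
∑_{k=1}^{119} k³ = [119×120/2]² = 7140² = 50979600
∑_{k=1}^{17} k³ = [17×18/2]² = 153² = 23409
∑_{k=18}^{119} k³ = 50979600 - 23409 = 50956191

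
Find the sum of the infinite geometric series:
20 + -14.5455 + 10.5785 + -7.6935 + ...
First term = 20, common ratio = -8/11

For |r| < 1, S = a / (1 - r)
S = 20 / (1 - (-8/11))
S = 20 / (19/11)
S = 220/19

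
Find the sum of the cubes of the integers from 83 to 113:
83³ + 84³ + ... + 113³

Use ∑_{k=1}^{n} k³ = [n(n+1)/2]², then subtract the first 82 terms.
∑_{k=1}^{113} k³ = [113×114/2]² = 6441² = 41486481
∑_{k=1}^{82} k³ = [82×83/2]² = 3403² = 11580409
∑_{k=83}^{113} k³ = 41486481 - 11580409 = 29906072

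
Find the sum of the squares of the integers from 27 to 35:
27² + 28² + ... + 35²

Use ∑_{k=1}^{n} k² = n(n+1)(2n+1)/6, then subtract the first 26 terms.
∑_{k=1}^{35} k² = 35×36×71/6 = 14910
∑_{k=1}^{26} k² = 26×27×53/6 = 6201
∑_{k=27}^{35} k² = 14910 - 6201 = 8709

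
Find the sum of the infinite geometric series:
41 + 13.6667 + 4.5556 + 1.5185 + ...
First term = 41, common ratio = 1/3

For |r| < 1, S = a / (1 - r)
S = 41 / (1 - (1/3))
S = 41 / (2/3)
S = 123/2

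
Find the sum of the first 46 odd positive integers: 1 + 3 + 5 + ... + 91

Sum of first n odd numbers = n²
= 46²
= 2116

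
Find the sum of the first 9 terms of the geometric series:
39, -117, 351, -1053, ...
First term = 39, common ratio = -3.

Sₙ = a(1 - rⁿ) / (1 - r)
S_9 = 39(1 - (-3)^9) / (1 - (-3))
S_9 = 39(1 - (-19683)) / (4)
S_9 = 191919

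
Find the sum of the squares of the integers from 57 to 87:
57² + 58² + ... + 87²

Use ∑_{k=1}^{n} k² = n(n+1)(2n+1)/6, then subtract the first 56 terms.
∑_{k=1}^{87} k² = 87×88×175/6 = 223300
∑_{k=1}^{56} k² = 56×57×113/6 = 60116
∑_{k=57}^{87} k² = 223300 - 60116 = 163184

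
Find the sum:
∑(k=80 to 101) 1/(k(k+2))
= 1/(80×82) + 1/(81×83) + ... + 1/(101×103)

Partial fractions: 1/(k(k+2)) = (1/2)[1/k - 1/(k+2)]
Telescoping leaves the first two and last two terms:
= (1/2)[1/80 + 1/81 - 1/102 - 1/103]
= 60511/22692960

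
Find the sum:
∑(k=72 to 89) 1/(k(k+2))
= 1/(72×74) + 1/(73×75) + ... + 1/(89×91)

Partial fractions: 1/(k(k+2)) = (1/2)[1/k - 1/(k+2)]
Telescoping leaves the first two and last two terms:
= (1/2)[1/72 + 1/73 - 1/90 - 1/91]
= 13123/4782960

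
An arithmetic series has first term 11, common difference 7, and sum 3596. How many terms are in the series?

Using S = n/2 × [2a + (n-1)d]
3596 = n/2 × [2(11) + (n-1)(7)]
3596 = n/2 × [22 + 7n - 7]
7192 = n × [15 + 7n]
7n² + (15)n - 7192 = 0
Discriminant: Δ = (15)² - 4(7)(-7192) = 225 + 201376 = 201601
√Δ = 449
n = [-(15) + √Δ] / (2·7) = (-15 + 449) / 14 = 434 / 14 = 31
(The negative root is discarded since n must be a positive integer.)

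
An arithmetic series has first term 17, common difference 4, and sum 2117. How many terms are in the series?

Using S = n/2 × [2a + (n-1)d]
2117 = n/2 × [2(17) + (n-1)(4)]
2117 = n/2 × [34 + 4n - 4]
4234 = n × [30 + 4n]
4n² + (30)n - 4234 = 0
Discriminant: Δ = (30)² - 4(4)(-4234) = 900 + 67744 = 68644
√Δ = 262
n = [-(30) + √Δ] / (2·4) = (-30 + 262) / 8 = 232 / 8 = 29
(The negative root is discarded since n must be a positive integer.)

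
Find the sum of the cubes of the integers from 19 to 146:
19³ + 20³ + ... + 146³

Use ∑_{k=1}^{n} k³ = [n(n+1)/2]², then subtract the first 18 terms.
∑_{k=1}^{146} k³ = [146×147/2]² = 10731² = 115154361
∑_{k=1}^{18} k³ = [18×19/2]² = 171² = 29241
∑_{k=19}^{146} k³ = 115154361 - 29241 = 115125120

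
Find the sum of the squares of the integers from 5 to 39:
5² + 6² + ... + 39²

Use ∑_{k=1}^{n} k² = n(n+1)(2n+1)/6, then subtract the first 4 terms.
∑_{k=1}^{39} k² = 39×40×79/6 = 20540
∑_{k=1}^{4} k² = 4×5×9/6 = 30
∑_{k=5}^{39} k² = 20540 - 30 = 20510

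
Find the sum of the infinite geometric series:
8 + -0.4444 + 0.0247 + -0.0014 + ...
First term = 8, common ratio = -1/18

For |r| < 1, S = a / (1 - r)
S = 8 / (1 - (-1/18))
S = 8 / (19/18)
S = 144/19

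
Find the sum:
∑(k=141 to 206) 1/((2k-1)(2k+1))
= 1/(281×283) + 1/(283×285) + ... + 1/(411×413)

Partial fractions: 1/((2k-1)(2k+1)) = (1/2)[1/(2k-1) - 1/(2k+1)]
The series telescopes:
= (1/2)[1/281 - 1/413]
= 66/116053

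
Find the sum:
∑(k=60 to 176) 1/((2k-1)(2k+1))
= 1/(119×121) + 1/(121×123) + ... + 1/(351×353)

Partial fractions: 1/((2k-1)(2k+1)) = (1/2)[1/(2k-1) - 1/(2k+1)]
The series telescopes:
= (1/2)[1/119 - 1/353]
= 117/42007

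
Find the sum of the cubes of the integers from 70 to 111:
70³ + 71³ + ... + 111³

Use ∑_{k=1}^{n} k³ = [n(n+1)/2]², then subtract the first 69 terms.
∑_{k=1}^{111} k³ = [111×112/2]² = 6216² = 38638656
∑_{k=1}^{69} k³ = [69×70/2]² = 2415² = 5832225
∑_{k=70}^{111} k³ = 38638656 - 5832225 = 32806431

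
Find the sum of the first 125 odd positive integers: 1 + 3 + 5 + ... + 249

Sum of first n odd numbers = n²
= 125²
= 15625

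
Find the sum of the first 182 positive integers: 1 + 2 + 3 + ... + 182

Formula: ∑k = n(n+1)/2
= 182×183/2
= 33306/2
= 16653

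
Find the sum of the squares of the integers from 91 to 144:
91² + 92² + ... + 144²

Use ∑_{k=1}^{n} k² = n(n+1)(2n+1)/6, then subtract the first 90 terms.
∑_{k=1}^{144} k² = 144×145×289/6 = 1005720
∑_{k=1}^{90} k² = 90×91×181/6 = 247065
∑_{k=91}^{144} k² = 1005720 - 247065 = 758655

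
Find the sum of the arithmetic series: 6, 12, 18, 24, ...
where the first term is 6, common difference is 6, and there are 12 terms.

Sₙ = n/2 × (first + last)
Last term = a + (n-1)d = 6 + (12-1)×6 = 72
S_12 = 12/2 × (6 + 72)
S_12 = 12/2 × 78 = 468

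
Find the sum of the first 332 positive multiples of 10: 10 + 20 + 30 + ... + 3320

Factor out 10: = 10(1 + 2 + ... + 332) = 10 × n(n+1)/2
= 10 × 332×333/2
= 10 × 55278
= 552780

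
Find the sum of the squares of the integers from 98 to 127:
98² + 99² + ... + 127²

Use ∑_{k=1}^{n} k² = n(n+1)(2n+1)/6, then subtract the first 97 terms.
∑_{k=1}^{127} k² = 127×128×255/6 = 690880
∑_{k=1}^{97} k² = 97×98×195/6 = 308945
∑_{k=98}^{127} k² = 690880 - 308945 = 381935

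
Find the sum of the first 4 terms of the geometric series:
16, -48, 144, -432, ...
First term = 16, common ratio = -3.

Sₙ = a(1 - rⁿ) / (1 - r)
S_4 = 16(1 - (-3)^4) / (1 - (-3))
S_4 = 16(1 - 81) / (4)
S_4 = -320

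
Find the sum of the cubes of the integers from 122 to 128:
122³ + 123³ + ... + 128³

Use ∑_{k=1}^{n} k³ = [n(n+1)/2]², then subtract the first 121 terms.
∑_{k=1}^{128} k³ = [128×129/2]² = 8256² = 68161536
∑_{k=1}^{121} k³ = [121×122/2]² = 7381² = 54479161
∑_{k=122}^{128} k³ = 68161536 - 54479161 = 13682375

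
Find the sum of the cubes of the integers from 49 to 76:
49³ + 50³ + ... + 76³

Use ∑_{k=1}^{n} k³ = [n(n+1)/2]², then subtract the first 48 terms.
∑_{k=1}^{76} k³ = [76×77/2]² = 2926² = 8561476
∑_{k=1}^{48} k³ = [48×49/2]² = 1176² = 1382976
∑_{k=49}^{76} k³ = 8561476 - 1382976 = 7178500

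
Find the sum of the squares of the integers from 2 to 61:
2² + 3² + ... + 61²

Use ∑_{k=1}^{n} k² = n(n+1)(2n+1)/6, then subtract the first 1 terms.
∑_{k=1}^{61} k² = 61×62×123/6 = 77531
∑_{k=1}^{1} k² = 1×2×3/6 = 1
∑_{k=2}^{61} k² = 77531 - 1 = 77530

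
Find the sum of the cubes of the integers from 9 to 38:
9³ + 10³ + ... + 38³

Use ∑_{k=1}^{n} k³ = [n(n+1)/2]², then subtract the first 8 terms.
∑_{k=1}^{38} k³ = [38×39/2]² = 741² = 549081
∑_{k=1}^{8} k³ = [8×9/2]² = 36² = 1296
∑_{k=9}^{38} k³ = 549081 - 1296 = 547785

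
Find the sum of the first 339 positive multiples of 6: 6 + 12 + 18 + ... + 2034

Factor out 6: = 6(1 + 2 + ... + 339) = 6 × n(n+1)/2
= 6 × 339×340/2
= 6 × 57630
= 345780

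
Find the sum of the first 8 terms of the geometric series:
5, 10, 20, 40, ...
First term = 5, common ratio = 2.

Sₙ = a(1 - rⁿ) / (1 - r)
S_8 = 5(1 - 2^8) / (1 - 2)
S_8 = 5(1 - 256) / (-1)
S_8 = 1275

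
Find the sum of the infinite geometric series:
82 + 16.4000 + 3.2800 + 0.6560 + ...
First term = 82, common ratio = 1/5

For |r| < 1, S = a / (1 - r)
S = 82 / (1 - (1/5))
S = 82 / (4/5)
S = 205/2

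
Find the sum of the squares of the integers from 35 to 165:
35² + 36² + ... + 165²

Use ∑_{k=1}^{n} k² = n(n+1)(2n+1)/6, then subtract the first 34 terms.
∑_{k=1}^{165} k² = 165×166×331/6 = 1511015
∑_{k=1}^{34} k² = 34×35×69/6 = 13685
∑_{k=35}^{165} k² = 1511015 - 13685 = 1497330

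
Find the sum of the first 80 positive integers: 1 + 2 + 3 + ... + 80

Formula: ∑k = n(n+1)/2
= 80×81/2
= 6480/2
= 3240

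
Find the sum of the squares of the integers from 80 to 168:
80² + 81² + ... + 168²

Use ∑_{k=1}^{n} k² = n(n+1)(2n+1)/6, then subtract the first 79 terms.
∑_{k=1}^{168} k² = 168×169×337/6 = 1594684
∑_{k=1}^{79} k² = 79×80×159/6 = 167480
∑_{k=80}^{168} k² = 1594684 - 167480 = 1427204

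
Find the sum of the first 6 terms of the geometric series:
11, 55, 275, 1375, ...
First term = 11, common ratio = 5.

Sₙ = a(1 - rⁿ) / (1 - r)
S_6 = 11(1 - 5^6) / (1 - 5)
S_6 = 11(1 - 15625) / (-4)
S_6 = 42966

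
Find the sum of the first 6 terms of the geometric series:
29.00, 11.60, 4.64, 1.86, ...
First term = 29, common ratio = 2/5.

Sₙ = a(1 - rⁿ) / (1 - r)
S_6 = 29(1 - (2/5)^6) / (1 - (2/5))
S_6 = 29(1 - (64/15625)) / (3/5)
S_6 = 150423/3125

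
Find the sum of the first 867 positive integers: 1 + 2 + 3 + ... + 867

Formula: ∑k = n(n+1)/2
= 867×868/2
= 752556/2
= 376278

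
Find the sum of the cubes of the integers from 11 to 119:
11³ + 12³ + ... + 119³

Use ∑_{k=1}^{n} k³ = [n(n+1)/2]², then subtract the first 10 terms.
∑_{k=1}^{119} k³ = [119×120/2]² = 7140² = 50979600
∑_{k=1}^{10} k³ = [10×11/2]² = 55² = 3025
∑_{k=11}^{119} k³ = 50979600 - 3025 = 50976575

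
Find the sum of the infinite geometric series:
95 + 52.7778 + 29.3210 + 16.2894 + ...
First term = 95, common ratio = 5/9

For |r| < 1, S = a / (1 - r)
S = 95 / (1 - (5/9))
S = 95 / (4/9)
S = 855/4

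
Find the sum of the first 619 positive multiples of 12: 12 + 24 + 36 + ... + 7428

Factor out 12: = 12(1 + 2 + ... + 619) = 12 × n(n+1)/2
= 12 × 619×620/2
= 12 × 191890
= 2302680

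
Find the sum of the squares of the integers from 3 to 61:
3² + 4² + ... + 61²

Use ∑_{k=1}^{n} k² = n(n+1)(2n+1)/6, then subtract the first 2 terms.
∑_{k=1}^{61} k² = 61×62×123/6 = 77531
∑_{k=1}^{2} k² = 2×3×5/6 = 5
∑_{k=3}^{61} k² = 77531 - 5 = 77526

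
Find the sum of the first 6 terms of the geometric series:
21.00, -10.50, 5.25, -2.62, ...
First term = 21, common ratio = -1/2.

Sₙ = a(1 - rⁿ) / (1 - r)
S_6 = 21(1 - (-1/2)^6) / (1 - (-1/2))
S_6 = 21(1 - (1/64)) / (3/2)
S_6 = 441/32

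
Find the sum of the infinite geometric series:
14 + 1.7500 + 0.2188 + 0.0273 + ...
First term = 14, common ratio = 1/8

For |r| < 1, S = a / (1 - r)
S = 14 / (1 - (1/8))
S = 14 / (7/8)
S = 16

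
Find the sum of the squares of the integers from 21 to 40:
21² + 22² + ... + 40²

Use ∑_{k=1}^{n} k² = n(n+1)(2n+1)/6, then subtract the first 20 terms.
∑_{k=1}^{40} k² = 40×41×81/6 = 22140
∑_{k=1}^{20} k² = 20×21×41/6 = 2870
∑_{k=21}^{40} k² = 22140 - 2870 = 19270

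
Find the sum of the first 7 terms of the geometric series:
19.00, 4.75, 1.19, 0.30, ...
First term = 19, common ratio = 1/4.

Sₙ = a(1 - rⁿ) / (1 - r)
S_7 = 19(1 - (1/4)^7) / (1 - (1/4))
S_7 = 19(1 - (1/16384)) / (3/4)
S_7 = 103759/4096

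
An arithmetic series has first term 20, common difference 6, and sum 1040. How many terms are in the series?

Using S = n/2 × [2a + (n-1)d]
1040 = n/2 × [2(20) + (n-1)(6)]
1040 = n/2 × [40 + 6n - 6]
2080 = n × [34 + 6n]
6n² + (34)n - 2080 = 0
Discriminant: Δ = (34)² - 4(6)(-2080) = 1156 + 49920 = 51076
√Δ = 226
n = [-(34) + √Δ] / (2·6) = (-34 + 226) / 12 = 192 / 12 = 16
(The negative root is discarded since n must be a positive integer.)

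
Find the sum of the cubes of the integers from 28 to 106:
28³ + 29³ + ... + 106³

Use ∑_{k=1}^{n} k³ = [n(n+1)/2]², then subtract the first 27 terms.
∑_{k=1}^{106} k³ = [106×107/2]² = 5671² = 32160241
∑_{k=1}^{27} k³ = [27×28/2]² = 378² = 142884
∑_{k=28}^{106} k³ = 32160241 - 142884 = 32017357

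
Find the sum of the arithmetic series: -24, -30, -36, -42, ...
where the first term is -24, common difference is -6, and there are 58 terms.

Sₙ = n/2 × (first + last)
Last term = a + (n-1)d = -24 + (58-1)×(-6) = -366
S_58 = 58/2 × (-24 + (-366))
S_58 = 58/2 × (-390) = -11310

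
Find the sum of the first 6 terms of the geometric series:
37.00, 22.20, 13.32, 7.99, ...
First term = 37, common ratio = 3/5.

Sₙ = a(1 - rⁿ) / (1 - r)
S_6 = 37(1 - (3/5)^6) / (1 - (3/5))
S_6 = 37(1 - (729/15625)) / (2/5)
S_6 = 275576/3125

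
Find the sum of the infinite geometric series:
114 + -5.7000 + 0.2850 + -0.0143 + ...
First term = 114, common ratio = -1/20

For |r| < 1, S = a / (1 - r)
S = 114 / (1 - (-1/20))
S = 114 / (21/20)
S = 760/7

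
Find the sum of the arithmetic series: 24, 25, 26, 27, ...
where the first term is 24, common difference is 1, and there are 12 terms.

Sₙ = n/2 × (first + last)
Last term = a + (n-1)d = 24 + (12-1)×1 = 35
S_12 = 12/2 × (24 + 35)
S_12 = 12/2 × 59 = 354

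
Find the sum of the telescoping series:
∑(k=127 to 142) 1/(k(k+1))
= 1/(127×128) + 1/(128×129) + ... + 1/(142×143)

Partial fractions: 1/(k(k+1)) = 1/k - 1/(k+1)
The series telescopes:
= (1/127 - 1/128) + (1/128 - 1/129) + ... + (1/142 - 1/143)
= 1/127 - 1/143
= 16/18161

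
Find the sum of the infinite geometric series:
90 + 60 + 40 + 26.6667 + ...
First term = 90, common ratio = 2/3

For |r| < 1, S = a / (1 - r)
S = 90 / (1 - (2/3))
S = 90 / (1/3)
S = 270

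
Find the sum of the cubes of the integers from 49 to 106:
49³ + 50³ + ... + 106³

Use ∑_{k=1}^{n} k³ = [n(n+1)/2]², then subtract the first 48 terms.
∑_{k=1}^{106} k³ = [106×107/2]² = 5671² = 32160241
∑_{k=1}^{48} k³ = [48×49/2]² = 1176² = 1382976
∑_{k=49}^{106} k³ = 32160241 - 1382976 = 30777265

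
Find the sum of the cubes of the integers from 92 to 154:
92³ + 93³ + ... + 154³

Use ∑_{k=1}^{n} k³ = [n(n+1)/2]², then subtract the first 91 terms.
∑_{k=1}^{154} k³ = [154×155/2]² = 11935² = 142444225
∑_{k=1}^{91} k³ = [91×92/2]² = 4186² = 17522596
∑_{k=92}^{154} k³ = 142444225 - 17522596 = 124921629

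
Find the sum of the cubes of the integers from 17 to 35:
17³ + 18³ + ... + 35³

Use ∑_{k=1}^{n} k³ = [n(n+1)/2]², then subtract the first 16 terms.
∑_{k=1}^{35} k³ = [35×36/2]² = 630² = 396900
∑_{k=1}^{16} k³ = [16×17/2]² = 136² = 18496
∑_{k=17}^{35} k³ = 396900 - 18496 = 378404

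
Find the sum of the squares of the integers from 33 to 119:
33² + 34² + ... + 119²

Use ∑_{k=1}^{n} k² = n(n+1)(2n+1)/6, then subtract the first 32 terms.
∑_{k=1}^{119} k² = 119×120×239/6 = 568820
∑_{k=1}^{32} k² = 32×33×65/6 = 11440
∑_{k=33}^{119} k² = 568820 - 11440 = 557380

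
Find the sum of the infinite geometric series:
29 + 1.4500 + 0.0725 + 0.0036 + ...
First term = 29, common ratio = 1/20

For |r| < 1, S = a / (1 - r)
S = 29 / (1 - (1/20))
S = 29 / (19/20)
S = 580/19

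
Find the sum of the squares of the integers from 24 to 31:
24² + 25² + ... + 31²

Use ∑_{k=1}^{n} k² = n(n+1)(2n+1)/6, then subtract the first 23 terms.
∑_{k=1}^{31} k² = 31×32×63/6 = 10416
∑_{k=1}^{23} k² = 23×24×47/6 = 4324
∑_{k=24}^{31} k² = 10416 - 4324 = 6092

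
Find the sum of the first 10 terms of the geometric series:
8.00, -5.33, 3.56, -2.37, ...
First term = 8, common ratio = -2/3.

Sₙ = a(1 - rⁿ) / (1 - r)
S_10 = 8(1 - (-2/3)^10) / (1 - (-2/3))
S_10 = 8(1 - (1024/59049)) / (5/3)
S_10 = 92840/19683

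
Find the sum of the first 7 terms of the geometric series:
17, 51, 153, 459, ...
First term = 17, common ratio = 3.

Sₙ = a(1 - rⁿ) / (1 - r)
S_7 = 17(1 - 3^7) / (1 - 3)
S_7 = 17(1 - 2187) / (-2)
S_7 = 18581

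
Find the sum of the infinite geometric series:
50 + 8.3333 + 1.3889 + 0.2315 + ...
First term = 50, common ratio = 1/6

For |r| < 1, S = a / (1 - r)
S = 50 / (1 - (1/6))
S = 50 / (5/6)
S = 60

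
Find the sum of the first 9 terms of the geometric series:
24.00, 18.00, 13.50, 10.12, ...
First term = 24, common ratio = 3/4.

Sₙ = a(1 - rⁿ) / (1 - r)
S_9 = 24(1 - (3/4)^9) / (1 - (3/4))
S_9 = 24(1 - (19683/262144)) / (1/4)
S_9 = 727383/8192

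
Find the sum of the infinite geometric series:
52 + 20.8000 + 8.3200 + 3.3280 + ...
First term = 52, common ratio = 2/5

For |r| < 1, S = a / (1 - r)
S = 52 / (1 - (2/5))
S = 52 / (3/5)
S = 260/3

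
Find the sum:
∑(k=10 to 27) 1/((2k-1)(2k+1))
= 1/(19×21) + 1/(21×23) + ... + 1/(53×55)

Partial fractions: 1/((2k-1)(2k+1)) = (1/2)[1/(2k-1) - 1/(2k+1)]
The series telescopes:
= (1/2)[1/19 - 1/55]
= 18/1045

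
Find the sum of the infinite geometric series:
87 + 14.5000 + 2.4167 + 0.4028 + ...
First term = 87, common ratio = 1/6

For |r| < 1, S = a / (1 - r)
S = 87 / (1 - (1/6))
S = 87 / (5/6)
S = 522/5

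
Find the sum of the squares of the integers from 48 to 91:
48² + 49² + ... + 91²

Use ∑_{k=1}^{n} k² = n(n+1)(2n+1)/6, then subtract the first 47 terms.
∑_{k=1}^{91} k² = 91×92×183/6 = 255346
∑_{k=1}^{47} k² = 47×48×95/6 = 35720
∑_{k=48}^{91} k² = 255346 - 35720 = 219626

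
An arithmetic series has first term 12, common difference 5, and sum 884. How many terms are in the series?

Using S = n/2 × [2a + (n-1)d]
884 = n/2 × [2(12) + (n-1)(5)]
884 = n/2 × [24 + 5n - 5]
1768 = n × [19 + 5n]
5n² + (19)n - 1768 = 0
Discriminant: Δ = (19)² - 4(5)(-1768) = 361 + 35360 = 35721
√Δ = 189
n = [-(19) + √Δ] / (2·5) = (-19 + 189) / 10 = 170 / 10 = 17
(The negative root is discarded since n must be a positive integer.)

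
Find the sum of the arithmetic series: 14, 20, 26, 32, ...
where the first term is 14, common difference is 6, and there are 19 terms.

Sₙ = n/2 × (first + last)
Last term = a + (n-1)d = 14 + (19-1)×6 = 122
S_19 = 19/2 × (14 + 122)
S_19 = 19/2 × 136 = 1292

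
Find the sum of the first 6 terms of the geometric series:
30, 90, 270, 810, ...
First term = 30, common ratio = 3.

Sₙ = a(1 - rⁿ) / (1 - r)
S_6 = 30(1 - 3^6) / (1 - 3)
S_6 = 30(1 - 729) / (-2)
S_6 = 10920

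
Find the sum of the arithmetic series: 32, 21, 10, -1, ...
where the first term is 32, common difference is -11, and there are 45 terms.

Sₙ = n/2 × (first + last)
Last term = a + (n-1)d = 32 + (45-1)×(-11) = -452
S_45 = 45/2 × (32 + (-452))
S_45 = 45/2 × (-420) = -9450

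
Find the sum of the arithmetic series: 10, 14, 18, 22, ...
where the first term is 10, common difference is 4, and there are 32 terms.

Sₙ = n/2 × (first + last)
Last term = a + (n-1)d = 10 + (32-1)×4 = 134
S_32 = 32/2 × (10 + 134)
S_32 = 32/2 × 144 = 2304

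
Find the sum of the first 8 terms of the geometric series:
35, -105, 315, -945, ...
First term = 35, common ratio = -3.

Sₙ = a(1 - rⁿ) / (1 - r)
S_8 = 35(1 - (-3)^8) / (1 - (-3))
S_8 = 35(1 - 6561) / (4)
S_8 = -57400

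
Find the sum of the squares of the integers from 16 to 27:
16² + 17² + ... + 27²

Use ∑_{k=1}^{n} k² = n(n+1)(2n+1)/6, then subtract the first 15 terms.
∑_{k=1}^{27} k² = 27×28×55/6 = 6930
∑_{k=1}^{15} k² = 15×16×31/6 = 1240
∑_{k=16}^{27} k² = 6930 - 1240 = 5690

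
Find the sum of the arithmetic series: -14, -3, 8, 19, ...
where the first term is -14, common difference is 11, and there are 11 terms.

Sₙ = n/2 × (first + last)
Last term = a + (n-1)d = -14 + (11-1)×11 = 96
S_11 = 11/2 × (-14 + 96)
S_11 = 11/2 × 82 = 451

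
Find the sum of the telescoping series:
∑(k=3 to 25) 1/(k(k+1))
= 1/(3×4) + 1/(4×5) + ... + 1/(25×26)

Partial fractions: 1/(k(k+1)) = 1/k - 1/(k+1)
The series telescopes:
= (1/3 - 1/4) + (1/4 - 1/5) + ... + (1/25 - 1/26)
= 1/3 - 1/26
= 23/78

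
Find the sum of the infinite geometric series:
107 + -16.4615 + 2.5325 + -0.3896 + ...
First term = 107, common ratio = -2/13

For |r| < 1, S = a / (1 - r)
S = 107 / (1 - (-2/13))
S = 107 / (15/13)
S = 1391/15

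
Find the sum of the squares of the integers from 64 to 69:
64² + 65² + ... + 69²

Use ∑_{k=1}^{n} k² = n(n+1)(2n+1)/6, then subtract the first 63 terms.
∑_{k=1}^{69} k² = 69×70×139/6 = 111895
∑_{k=1}^{63} k² = 63×64×127/6 = 85344
∑_{k=64}^{69} k² = 111895 - 85344 = 26551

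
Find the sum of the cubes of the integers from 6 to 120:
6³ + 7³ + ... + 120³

Use ∑_{k=1}^{n} k³ = [n(n+1)/2]², then subtract the first 5 terms.
∑_{k=1}^{120} k³ = [120×121/2]² = 7260² = 52707600
∑_{k=1}^{5} k³ = [5×6/2]² = 15² = 225
∑_{k=6}^{120} k³ = 52707600 - 225 = 52707375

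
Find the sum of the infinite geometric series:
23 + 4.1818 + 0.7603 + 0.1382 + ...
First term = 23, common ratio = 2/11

For |r| < 1, S = a / (1 - r)
S = 23 / (1 - (2/11))
S = 23 / (9/11)
S = 253/9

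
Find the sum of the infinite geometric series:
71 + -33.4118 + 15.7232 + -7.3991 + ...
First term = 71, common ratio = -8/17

For |r| < 1, S = a / (1 - r)
S = 71 / (1 - (-8/17))
S = 71 / (25/17)
S = 1207/25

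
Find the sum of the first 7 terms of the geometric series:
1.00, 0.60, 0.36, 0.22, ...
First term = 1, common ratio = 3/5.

Sₙ = a(1 - rⁿ) / (1 - r)
S_7 = 1(1 - (3/5)^7) / (1 - (3/5))
S_7 = 1(1 - (2187/78125)) / (2/5)
S_7 = 37969/15625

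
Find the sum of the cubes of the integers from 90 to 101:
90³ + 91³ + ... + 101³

Use ∑_{k=1}^{n} k³ = [n(n+1)/2]², then subtract the first 89 terms.
∑_{k=1}^{101} k³ = [101×102/2]² = 5151² = 26532801
∑_{k=1}^{89} k³ = [89×90/2]² = 4005² = 16040025
∑_{k=90}^{101} k³ = 26532801 - 16040025 = 10492776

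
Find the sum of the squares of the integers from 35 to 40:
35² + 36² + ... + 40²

Use ∑_{k=1}^{n} k² = n(n+1)(2n+1)/6, then subtract the first 34 terms.
∑_{k=1}^{40} k² = 40×41×81/6 = 22140
∑_{k=1}^{34} k² = 34×35×69/6 = 13685
∑_{k=35}^{40} k² = 22140 - 13685 = 8455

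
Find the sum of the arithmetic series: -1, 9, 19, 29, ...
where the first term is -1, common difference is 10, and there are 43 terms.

Sₙ = n/2 × (first + last)
Last term = a + (n-1)d = -1 + (43-1)×10 = 419
S_43 = 43/2 × (-1 + 419)
S_43 = 43/2 × 418 = 8987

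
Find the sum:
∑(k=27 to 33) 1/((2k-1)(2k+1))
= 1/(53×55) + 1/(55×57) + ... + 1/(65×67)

Partial fractions: 1/((2k-1)(2k+1)) = (1/2)[1/(2k-1) - 1/(2k+1)]
The series telescopes:
= (1/2)[1/53 - 1/67]
= 7/3551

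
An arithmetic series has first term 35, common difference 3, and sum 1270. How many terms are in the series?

Using S = n/2 × [2a + (n-1)d]
1270 = n/2 × [2(35) + (n-1)(3)]
1270 = n/2 × [70 + 3n - 3]
2540 = n × [67 + 3n]
3n² + (67)n - 2540 = 0
Discriminant: Δ = (67)² - 4(3)(-2540) = 4489 + 30480 = 34969
√Δ = 187
n = [-(67) + √Δ] / (2·3) = (-67 + 187) / 6 = 120 / 6 = 20
(The negative root is discarded since n must be a positive integer.)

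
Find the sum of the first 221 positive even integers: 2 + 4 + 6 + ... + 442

Sum of first n even numbers = n(n+1)
= 221×222
= 49062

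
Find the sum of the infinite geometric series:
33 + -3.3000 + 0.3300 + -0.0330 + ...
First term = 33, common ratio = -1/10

For |r| < 1, S = a / (1 - r)
S = 33 / (1 - (-1/10))
S = 33 / (11/10)
S = 30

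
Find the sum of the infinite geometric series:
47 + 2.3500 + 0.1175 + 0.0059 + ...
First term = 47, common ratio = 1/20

For |r| < 1, S = a / (1 - r)
S = 47 / (1 - (1/20))
S = 47 / (19/20)
S = 940/19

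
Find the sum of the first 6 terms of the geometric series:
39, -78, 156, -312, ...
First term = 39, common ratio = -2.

Sₙ = a(1 - rⁿ) / (1 - r)
S_6 = 39(1 - (-2)^6) / (1 - (-2))
S_6 = 39(1 - 64) / (3)
S_6 = -819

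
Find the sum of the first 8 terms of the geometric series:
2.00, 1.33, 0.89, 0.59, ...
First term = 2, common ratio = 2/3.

Sₙ = a(1 - rⁿ) / (1 - r)
S_8 = 2(1 - (2/3)^8) / (1 - (2/3))
S_8 = 2(1 - (256/6561)) / (1/3)
S_8 = 12610/2187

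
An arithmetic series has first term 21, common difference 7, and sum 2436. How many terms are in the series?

Using S = n/2 × [2a + (n-1)d]
2436 = n/2 × [2(21) + (n-1)(7)]
2436 = n/2 × [42 + 7n - 7]
4872 = n × [35 + 7n]
7n² + (35)n - 4872 = 0
Discriminant: Δ = (35)² - 4(7)(-4872) = 1225 + 136416 = 137641
√Δ = 371
n = [-(35) + √Δ] / (2·7) = (-35 + 371) / 14 = 336 / 14 = 24
(The negative root is discarded since n must be a positive integer.)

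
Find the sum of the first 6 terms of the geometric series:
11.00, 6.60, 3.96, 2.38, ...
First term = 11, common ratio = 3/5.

Sₙ = a(1 - rⁿ) / (1 - r)
S_6 = 11(1 - (3/5)^6) / (1 - (3/5))
S_6 = 11(1 - (729/15625)) / (2/5)
S_6 = 81928/3125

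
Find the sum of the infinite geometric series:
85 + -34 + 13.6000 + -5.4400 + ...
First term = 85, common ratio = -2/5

For |r| < 1, S = a / (1 - r)
S = 85 / (1 - (-2/5))
S = 85 / (7/5)
S = 425/7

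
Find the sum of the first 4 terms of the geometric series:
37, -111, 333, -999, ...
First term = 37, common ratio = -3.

Sₙ = a(1 - rⁿ) / (1 - r)
S_4 = 37(1 - (-3)^4) / (1 - (-3))
S_4 = 37(1 - 81) / (4)
S_4 = -740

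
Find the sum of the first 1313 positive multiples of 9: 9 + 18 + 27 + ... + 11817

Factor out 9: = 9(1 + 2 + ... + 1313) = 9 × n(n+1)/2
= 9 × 1313×1314/2
= 9 × 862641
= 7763769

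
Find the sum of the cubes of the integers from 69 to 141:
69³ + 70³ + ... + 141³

Use ∑_{k=1}^{n} k³ = [n(n+1)/2]², then subtract the first 68 terms.
∑_{k=1}^{141} k³ = [141×142/2]² = 10011² = 100220121
∑_{k=1}^{68} k³ = [68×69/2]² = 2346² = 5503716
∑_{k=69}^{141} k³ = 100220121 - 5503716 = 94716405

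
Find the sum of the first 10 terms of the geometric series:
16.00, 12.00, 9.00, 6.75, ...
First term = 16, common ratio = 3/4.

Sₙ = a(1 - rⁿ) / (1 - r)
S_10 = 16(1 - (3/4)^10) / (1 - (3/4))
S_10 = 16(1 - (59049/1048576)) / (1/4)
S_10 = 989527/16384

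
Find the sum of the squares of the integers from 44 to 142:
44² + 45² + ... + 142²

Use ∑_{k=1}^{n} k² = n(n+1)(2n+1)/6, then subtract the first 43 terms.
∑_{k=1}^{142} k² = 142×143×285/6 = 964535
∑_{k=1}^{43} k² = 43×44×87/6 = 27434
∑_{k=44}^{142} k² = 964535 - 27434 = 937101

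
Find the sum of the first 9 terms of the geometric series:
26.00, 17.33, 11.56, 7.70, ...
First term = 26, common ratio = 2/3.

Sₙ = a(1 - rⁿ) / (1 - r)
S_9 = 26(1 - (2/3)^9) / (1 - (2/3))
S_9 = 26(1 - (512/19683)) / (1/3)
S_9 = 498446/6561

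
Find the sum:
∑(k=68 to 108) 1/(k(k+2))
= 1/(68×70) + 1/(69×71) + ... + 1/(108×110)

Partial fractions: 1/(k(k+2)) = (1/2)[1/k - 1/(k+2)]
Telescoping leaves the first two and last two terms:
= (1/2)[1/68 + 1/69 - 1/109 - 1/110]
= 307541/56257080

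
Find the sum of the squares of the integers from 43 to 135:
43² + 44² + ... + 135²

Use ∑_{k=1}^{n} k² = n(n+1)(2n+1)/6, then subtract the first 42 terms.
∑_{k=1}^{135} k² = 135×136×271/6 = 829260
∑_{k=1}^{42} k² = 42×43×85/6 = 25585
∑_{k=43}^{135} k² = 829260 - 25585 = 803675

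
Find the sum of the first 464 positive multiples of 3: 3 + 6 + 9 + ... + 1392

Factor out 3: = 3(1 + 2 + ... + 464) = 3 × n(n+1)/2
= 3 × 464×465/2
= 3 × 107880
= 323640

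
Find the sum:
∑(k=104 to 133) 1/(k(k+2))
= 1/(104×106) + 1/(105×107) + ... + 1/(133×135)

Partial fractions: 1/(k(k+2)) = (1/2)[1/k - 1/(k+2)]
Telescoping leaves the first two and last two terms:
= (1/2)[1/104 + 1/105 - 1/134 - 1/135]
= 28111/13169520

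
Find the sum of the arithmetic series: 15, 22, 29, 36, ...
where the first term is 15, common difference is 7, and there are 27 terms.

Sₙ = n/2 × (first + last)
Last term = a + (n-1)d = 15 + (27-1)×7 = 197
S_27 = 27/2 × (15 + 197)
S_27 = 27/2 × 212 = 2862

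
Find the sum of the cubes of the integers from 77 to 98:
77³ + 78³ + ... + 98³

Use ∑_{k=1}^{n} k³ = [n(n+1)/2]², then subtract the first 76 terms.
∑_{k=1}^{98} k³ = [98×99/2]² = 4851² = 23532201
∑_{k=1}^{76} k³ = [76×77/2]² = 2926² = 8561476
∑_{k=77}^{98} k³ = 23532201 - 8561476 = 14970725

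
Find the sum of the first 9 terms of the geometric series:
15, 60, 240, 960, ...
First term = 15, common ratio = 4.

Sₙ = a(1 - rⁿ) / (1 - r)
S_9 = 15(1 - 4^9) / (1 - 4)
S_9 = 15(1 - 262144) / (-3)
S_9 = 1310715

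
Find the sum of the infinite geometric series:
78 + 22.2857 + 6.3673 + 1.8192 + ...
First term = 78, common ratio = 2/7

For |r| < 1, S = a / (1 - r)
S = 78 / (1 - (2/7))
S = 78 / (5/7)
S = 546/5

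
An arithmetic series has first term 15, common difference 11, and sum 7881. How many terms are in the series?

Using S = n/2 × [2a + (n-1)d]
7881 = n/2 × [2(15) + (n-1)(11)]
7881 = n/2 × [30 + 11n - 11]
15762 = n × [19 + 11n]
11n² + (19)n - 15762 = 0
Discriminant: Δ = (19)² - 4(11)(-15762) = 361 + 693528 = 693889
√Δ = 833
n = [-(19) + √Δ] / (2·11) = (-19 + 833) / 22 = 814 / 22 = 37
(The negative root is discarded since n must be a positive integer.)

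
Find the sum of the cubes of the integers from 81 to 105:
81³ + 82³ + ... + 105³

Use ∑_{k=1}^{n} k³ = [n(n+1)/2]², then subtract the first 80 terms.
∑_{k=1}^{105} k³ = [105×106/2]² = 5565² = 30969225
∑_{k=1}^{80} k³ = [80×81/2]² = 3240² = 10497600
∑_{k=81}^{105} k³ = 30969225 - 10497600 = 20471625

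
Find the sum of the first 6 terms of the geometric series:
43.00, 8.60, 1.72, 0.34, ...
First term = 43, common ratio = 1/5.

Sₙ = a(1 - rⁿ) / (1 - r)
S_6 = 43(1 - (1/5)^6) / (1 - (1/5))
S_6 = 43(1 - (1/15625)) / (4/5)
S_6 = 167958/3125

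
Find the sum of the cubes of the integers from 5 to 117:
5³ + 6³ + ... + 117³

Use ∑_{k=1}^{n} k³ = [n(n+1)/2]², then subtract the first 4 terms.
∑_{k=1}^{117} k³ = [117×118/2]² = 6903² = 47651409
∑_{k=1}^{4} k³ = [4×5/2]² = 10² = 100
∑_{k=5}^{117} k³ = 47651409 - 100 = 47651309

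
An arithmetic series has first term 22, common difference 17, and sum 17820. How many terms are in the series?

Using S = n/2 × [2a + (n-1)d]
17820 = n/2 × [2(22) + (n-1)(17)]
17820 = n/2 × [44 + 17n - 17]
35640 = n × [27 + 17n]
17n² + (27)n - 35640 = 0
Discriminant: Δ = (27)² - 4(17)(-35640) = 729 + 2423520 = 2424249
√Δ = 1557
n = [-(27) + √Δ] / (2·17) = (-27 + 1557) / 34 = 1530 / 34 = 45
(The negative root is discarded since n must be a positive integer.)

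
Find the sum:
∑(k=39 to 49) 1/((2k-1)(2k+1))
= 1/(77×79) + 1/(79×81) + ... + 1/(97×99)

Partial fractions: 1/((2k-1)(2k+1)) = (1/2)[1/(2k-1) - 1/(2k+1)]
The series telescopes:
= (1/2)[1/77 - 1/99]
= 1/693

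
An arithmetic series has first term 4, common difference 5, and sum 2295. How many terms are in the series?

Using S = n/2 × [2a + (n-1)d]
2295 = n/2 × [2(4) + (n-1)(5)]
2295 = n/2 × [8 + 5n - 5]
4590 = n × [3 + 5n]
5n² + (3)n - 4590 = 0
Discriminant: Δ = (3)² - 4(5)(-4590) = 9 + 91800 = 91809
√Δ = 303
n = [-(3) + √Δ] / (2·5) = (-3 + 303) / 10 = 300 / 10 = 30
(The negative root is discarded since n must be a positive integer.)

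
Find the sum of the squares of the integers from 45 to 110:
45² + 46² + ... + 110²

Use ∑_{k=1}^{n} k² = n(n+1)(2n+1)/6, then subtract the first 44 terms.
∑_{k=1}^{110} k² = 110×111×221/6 = 449735
∑_{k=1}^{44} k² = 44×45×89/6 = 29370
∑_{k=45}^{110} k² = 449735 - 29370 = 420365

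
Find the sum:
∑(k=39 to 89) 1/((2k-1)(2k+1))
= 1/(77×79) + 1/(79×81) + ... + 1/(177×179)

Partial fractions: 1/((2k-1)(2k+1)) = (1/2)[1/(2k-1) - 1/(2k+1)]
The series telescopes:
= (1/2)[1/77 - 1/179]
= 51/13783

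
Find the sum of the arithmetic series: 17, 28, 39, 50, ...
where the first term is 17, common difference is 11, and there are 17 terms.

Sₙ = n/2 × (first + last)
Last term = a + (n-1)d = 17 + (17-1)×11 = 193
S_17 = 17/2 × (17 + 193)
S_17 = 17/2 × 210 = 1785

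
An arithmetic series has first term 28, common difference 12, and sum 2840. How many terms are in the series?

Using S = n/2 × [2a + (n-1)d]
2840 = n/2 × [2(28) + (n-1)(12)]
2840 = n/2 × [56 + 12n - 12]
5680 = n × [44 + 12n]
12n² + (44)n - 5680 = 0
Discriminant: Δ = (44)² - 4(12)(-5680) = 1936 + 272640 = 274576
√Δ = 524
n = [-(44) + √Δ] / (2·12) = (-44 + 524) / 24 = 480 / 24 = 20
(The negative root is discarded since n must be a positive integer.)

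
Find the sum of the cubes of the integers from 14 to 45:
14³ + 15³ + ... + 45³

Use ∑_{k=1}^{n} k³ = [n(n+1)/2]², then subtract the first 13 terms.
∑_{k=1}^{45} k³ = [45×46/2]² = 1035² = 1071225
∑_{k=1}^{13} k³ = [13×14/2]² = 91² = 8281
∑_{k=14}^{45} k³ = 1071225 - 8281 = 1062944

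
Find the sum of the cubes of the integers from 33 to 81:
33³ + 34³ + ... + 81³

Use ∑_{k=1}^{n} k³ = [n(n+1)/2]², then subtract the first 32 terms.
∑_{k=1}^{81} k³ = [81×82/2]² = 3321² = 11029041
∑_{k=1}^{32} k³ = [32×33/2]² = 528² = 278784
∑_{k=33}^{81} k³ = 11029041 - 278784 = 10750257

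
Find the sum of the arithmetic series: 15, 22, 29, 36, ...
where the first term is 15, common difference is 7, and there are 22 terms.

Sₙ = n/2 × (first + last)
Last term = a + (n-1)d = 15 + (22-1)×7 = 162
S_22 = 22/2 × (15 + 162)
S_22 = 22/2 × 177 = 1947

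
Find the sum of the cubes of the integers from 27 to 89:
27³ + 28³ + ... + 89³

Use ∑_{k=1}^{n} k³ = [n(n+1)/2]², then subtract the first 26 terms.
∑_{k=1}^{89} k³ = [89×90/2]² = 4005² = 16040025
∑_{k=1}^{26} k³ = [26×27/2]² = 351² = 123201
∑_{k=27}^{89} k³ = 16040025 - 123201 = 15916824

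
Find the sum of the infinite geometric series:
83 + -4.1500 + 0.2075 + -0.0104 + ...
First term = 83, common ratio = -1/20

For |r| < 1, S = a / (1 - r)
S = 83 / (1 - (-1/20))
S = 83 / (21/20)
S = 1660/21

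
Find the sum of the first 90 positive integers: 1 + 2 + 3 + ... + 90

Formula: ∑k = n(n+1)/2
= 90×91/2
= 8190/2
= 4095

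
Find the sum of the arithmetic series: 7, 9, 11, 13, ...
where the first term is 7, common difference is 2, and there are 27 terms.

Sₙ = n/2 × (first + last)
Last term = a + (n-1)d = 7 + (27-1)×2 = 59
S_27 = 27/2 × (7 + 59)
S_27 = 27/2 × 66 = 891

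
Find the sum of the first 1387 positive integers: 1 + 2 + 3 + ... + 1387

Formula: ∑k = n(n+1)/2
= 1387×1388/2
= 1925156/2
= 962578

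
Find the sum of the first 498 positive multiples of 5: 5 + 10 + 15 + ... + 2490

Factor out 5: = 5(1 + 2 + ... + 498) = 5 × n(n+1)/2
= 5 × 498×499/2
= 5 × 124251
= 621255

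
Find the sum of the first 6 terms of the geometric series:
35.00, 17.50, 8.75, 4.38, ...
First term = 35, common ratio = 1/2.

Sₙ = a(1 - rⁿ) / (1 - r)
S_6 = 35(1 - (1/2)^6) / (1 - (1/2))
S_6 = 35(1 - (1/64)) / (1/2)
S_6 = 2205/32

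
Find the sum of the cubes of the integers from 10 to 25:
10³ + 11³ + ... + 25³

Use ∑_{k=1}^{n} k³ = [n(n+1)/2]², then subtract the first 9 terms.
∑_{k=1}^{25} k³ = [25×26/2]² = 325² = 105625
∑_{k=1}^{9} k³ = [9×10/2]² = 45² = 2025
∑_{k=10}^{25} k³ = 105625 - 2025 = 103600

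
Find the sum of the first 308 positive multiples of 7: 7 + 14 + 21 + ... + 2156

Factor out 7: = 7(1 + 2 + ... + 308) = 7 × n(n+1)/2
= 7 × 308×309/2
= 7 × 47586
= 333102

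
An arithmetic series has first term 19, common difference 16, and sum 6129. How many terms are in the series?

Using S = n/2 × [2a + (n-1)d]
6129 = n/2 × [2(19) + (n-1)(16)]
6129 = n/2 × [38 + 16n - 16]
12258 = n × [22 + 16n]
16n² + (22)n - 12258 = 0
Discriminant: Δ = (22)² - 4(16)(-12258) = 484 + 784512 = 784996
√Δ = 886
n = [-(22) + √Δ] / (2·16) = (-22 + 886) / 32 = 864 / 32 = 27
(The negative root is discarded since n must be a positive integer.)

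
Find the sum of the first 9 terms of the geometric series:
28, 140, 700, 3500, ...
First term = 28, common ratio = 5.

Sₙ = a(1 - rⁿ) / (1 - r)
S_9 = 28(1 - 5^9) / (1 - 5)
S_9 = 28(1 - 1953125) / (-4)
S_9 = 13671868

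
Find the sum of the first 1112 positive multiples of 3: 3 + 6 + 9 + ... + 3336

Factor out 3: = 3(1 + 2 + ... + 1112) = 3 × n(n+1)/2
= 3 × 1112×1113/2
= 3 × 618828
= 1856484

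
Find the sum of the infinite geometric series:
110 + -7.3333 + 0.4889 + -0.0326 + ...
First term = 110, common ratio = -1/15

For |r| < 1, S = a / (1 - r)
S = 110 / (1 - (-1/15))
S = 110 / (16/15)
S = 825/8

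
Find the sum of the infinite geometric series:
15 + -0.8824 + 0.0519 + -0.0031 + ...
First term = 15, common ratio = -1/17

For |r| < 1, S = a / (1 - r)
S = 15 / (1 - (-1/17))
S = 15 / (18/17)
S = 85/6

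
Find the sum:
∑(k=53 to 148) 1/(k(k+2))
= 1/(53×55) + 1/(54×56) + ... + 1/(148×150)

Partial fractions: 1/(k(k+2)) = (1/2)[1/k - 1/(k+2)]
Telescoping leaves the first two and last two terms:
= (1/2)[1/53 + 1/54 - 1/149 - 1/150]
= 63988/5330475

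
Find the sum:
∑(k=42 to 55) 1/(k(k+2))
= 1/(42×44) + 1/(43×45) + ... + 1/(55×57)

Partial fractions: 1/(k(k+2)) = (1/2)[1/k - 1/(k+2)]
Telescoping leaves the first two and last two terms:
= (1/2)[1/42 + 1/43 - 1/56 - 1/57]
= 1601/274512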